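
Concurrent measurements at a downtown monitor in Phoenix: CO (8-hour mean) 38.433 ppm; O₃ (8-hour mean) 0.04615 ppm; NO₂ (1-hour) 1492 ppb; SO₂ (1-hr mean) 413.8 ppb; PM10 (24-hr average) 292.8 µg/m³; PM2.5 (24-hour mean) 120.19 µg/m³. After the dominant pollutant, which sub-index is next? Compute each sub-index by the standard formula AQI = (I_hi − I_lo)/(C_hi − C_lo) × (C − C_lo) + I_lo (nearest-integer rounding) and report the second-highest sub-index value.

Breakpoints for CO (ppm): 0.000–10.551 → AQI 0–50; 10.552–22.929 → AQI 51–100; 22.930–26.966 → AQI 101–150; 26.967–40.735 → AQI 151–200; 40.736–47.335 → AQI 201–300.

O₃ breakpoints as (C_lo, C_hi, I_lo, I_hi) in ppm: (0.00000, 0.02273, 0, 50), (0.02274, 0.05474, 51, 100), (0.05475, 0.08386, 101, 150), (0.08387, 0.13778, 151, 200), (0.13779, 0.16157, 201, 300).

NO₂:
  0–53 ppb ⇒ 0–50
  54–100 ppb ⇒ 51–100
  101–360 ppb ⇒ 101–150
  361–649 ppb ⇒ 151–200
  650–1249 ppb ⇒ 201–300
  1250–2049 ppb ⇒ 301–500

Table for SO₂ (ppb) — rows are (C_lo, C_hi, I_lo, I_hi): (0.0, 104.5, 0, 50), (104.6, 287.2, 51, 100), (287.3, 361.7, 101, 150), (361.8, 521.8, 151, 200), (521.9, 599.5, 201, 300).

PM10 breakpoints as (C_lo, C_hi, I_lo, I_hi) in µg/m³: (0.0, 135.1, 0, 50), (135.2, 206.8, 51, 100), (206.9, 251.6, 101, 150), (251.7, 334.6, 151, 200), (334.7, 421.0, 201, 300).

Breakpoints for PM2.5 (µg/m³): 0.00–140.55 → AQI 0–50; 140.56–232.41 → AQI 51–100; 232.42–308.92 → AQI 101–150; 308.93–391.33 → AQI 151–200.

CO: 38.433 lies in 26.967–40.735, so I_lo=151, I_hi=200, C_lo=26.967, C_hi=40.735.
(200−151)/(40.735−26.967) × (38.433−26.967) + 151 = 49/13.768 × 11.466 + 151 ≈ 191.81 → 192.
O₃: 0.04615 lies in 0.02274–0.05474, so I_lo=51, I_hi=100, C_lo=0.02274, C_hi=0.05474.
(100−51)/(0.05474−0.02274) × (0.04615−0.02274) + 51 = 49/0.03200 × 0.02341 + 51 ≈ 86.85 → 87.
NO₂: row 1250–2049 (AQI 301–500). (500−301)·(1492−1250)/(2049−1250) + 301 = 199·242/799 + 301 ≈ 361.27 → 361.
SO₂: 413.8 ∈ [361.8, 521.8] ↔ index [151, 200].
151 + (413.8−361.8)·(200−151)/(521.8−361.8) = 151 + 52.0·49/160.0 ≈ 166.93, so AQI = 167.
PM10: row 251.7–334.6 (AQI 151–200). (200−151)·(292.8−251.7)/(334.6−251.7) + 151 = 49·41.1/82.9 + 151 ≈ 175.29 → 175.
PM2.5: 120.19 lies in 0.00–140.55, so I_lo=0, I_hi=50, C_lo=0.00, C_hi=140.55.
(50−0)/(140.55−0.00) × (120.19−0.00) + 0 = 50/140.55 × 120.19 + 0 ≈ 42.76 → 43.
Sub-indices: CO→192, O₃→87, NO₂→361, SO₂→167, PM10→175, PM2.5→43. Ranked high→low: 361, 192, 175, 167, 87, 43. Second-highest sub-index = 192.

192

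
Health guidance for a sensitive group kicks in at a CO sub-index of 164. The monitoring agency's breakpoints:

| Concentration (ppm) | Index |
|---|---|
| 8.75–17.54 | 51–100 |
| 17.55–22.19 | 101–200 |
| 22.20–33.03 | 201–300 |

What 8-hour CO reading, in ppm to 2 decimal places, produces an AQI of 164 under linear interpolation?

AQI 164 lies in the 101–200 band, which corresponds to 17.55–22.19 ppm.
C = 17.55 + (164−101)×(22.19−17.55)/(200−101) = 17.55 + 63×4.64/99 ≈ 20.5027 ppm → 20.50 ppm to 2 dp.

20.50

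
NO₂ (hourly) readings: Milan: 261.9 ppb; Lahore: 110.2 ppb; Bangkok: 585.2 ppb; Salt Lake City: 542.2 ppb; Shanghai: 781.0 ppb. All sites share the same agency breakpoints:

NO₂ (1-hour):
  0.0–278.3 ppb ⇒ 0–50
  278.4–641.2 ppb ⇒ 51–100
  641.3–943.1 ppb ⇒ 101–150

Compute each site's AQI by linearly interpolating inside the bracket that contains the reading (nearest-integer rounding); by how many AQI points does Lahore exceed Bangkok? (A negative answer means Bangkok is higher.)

-72

Milan: row 0.0–278.3 (AQI 0–50). (50−0)·(261.9−0.0)/(278.3−0.0) + 0 = 50·261.9/278.3 + 0 ≈ 47.05 → 47.
Lahore: 110.2 lies in 0.0–278.3, so I_lo=0, I_hi=50, C_lo=0.0, C_hi=278.3.
(50−0)/(278.3−0.0) × (110.2−0.0) + 0 = 50/278.3 × 110.2 + 0 ≈ 19.80 → 20.
Bangkok: row 278.4–641.2 (AQI 51–100). (100−51)·(585.2−278.4)/(641.2−278.4) + 51 = 49·306.8/362.8 + 51 ≈ 92.44 → 92.
Salt Lake City: 542.2 lies in 278.4–641.2, so I_lo=51, I_hi=100, C_lo=278.4, C_hi=641.2.
(100−51)/(641.2−278.4) × (542.2−278.4) + 51 = 49/362.8 × 263.8 + 51 ≈ 86.63 → 87.
Shanghai: 781.0 ∈ [641.3, 943.1] ↔ index [101, 150].
101 + (781.0−641.3)·(150−101)/(943.1−641.3) = 101 + 139.7·49/301.8 ≈ 123.68, so AQI = 124.
AQIs: Milan=47, Lahore=20, Bangkok=92, Salt Lake City=87, Shanghai=124. Lahore (20) − Bangkok (92) = -72.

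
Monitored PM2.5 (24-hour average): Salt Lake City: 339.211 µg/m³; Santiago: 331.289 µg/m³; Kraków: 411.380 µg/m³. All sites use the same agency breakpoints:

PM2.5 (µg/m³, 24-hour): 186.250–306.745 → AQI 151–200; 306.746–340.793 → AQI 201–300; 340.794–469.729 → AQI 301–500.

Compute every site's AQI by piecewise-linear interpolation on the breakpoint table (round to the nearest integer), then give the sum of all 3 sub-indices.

Salt Lake City: row 306.746–340.793 (AQI 201–300). (300−201)·(339.211−306.746)/(340.793−306.746) + 201 = 99·32.465/34.047 + 201 ≈ 295.40 → 295.
Santiago: 331.289 lies in 306.746–340.793, so I_lo=201, I_hi=300, C_lo=306.746, C_hi=340.793.
(300−201)/(340.793−306.746) × (331.289−306.746) + 201 = 99/34.047 × 24.543 + 201 ≈ 272.36 → 272.
Kraków: 411.380 lies in 340.794–469.729, so I_lo=301, I_hi=500, C_lo=340.794, C_hi=469.729.
(500−301)/(469.729−340.794) × (411.380−340.794) + 301 = 199/128.935 × 70.586 + 301 ≈ 409.94 → 410.
AQIs: Salt Lake City=295, Santiago=272, Kraków=410. Sum = 295 + 272 + 410 = 977.

977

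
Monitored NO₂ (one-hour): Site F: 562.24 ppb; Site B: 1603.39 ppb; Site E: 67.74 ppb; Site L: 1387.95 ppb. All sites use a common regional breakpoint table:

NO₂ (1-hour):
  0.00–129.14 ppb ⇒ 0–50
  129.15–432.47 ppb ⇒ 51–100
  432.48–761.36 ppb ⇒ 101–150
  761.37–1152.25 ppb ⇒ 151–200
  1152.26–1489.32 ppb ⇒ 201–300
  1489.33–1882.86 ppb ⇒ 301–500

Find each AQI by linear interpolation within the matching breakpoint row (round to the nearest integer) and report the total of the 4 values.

775

Site F: 562.24 lies in 432.48–761.36, so I_lo=101, I_hi=150, C_lo=432.48, C_hi=761.36.
(150−101)/(761.36−432.48) × (562.24−432.48) + 101 = 49/328.88 × 129.76 + 101 ≈ 120.33 → 120.
Site B: 1603.39 ∈ [1489.33, 1882.86] ↔ index [301, 500].
301 + (1603.39−1489.33)·(500−301)/(1882.86−1489.33) = 301 + 114.06·199/393.53 ≈ 358.68, so AQI = 359.
Site E: 67.74 lies in 0.00–129.14, so I_lo=0, I_hi=50, C_lo=0.00, C_hi=129.14.
(50−0)/(129.14−0.00) × (67.74−0.00) + 0 = 50/129.14 × 67.74 + 0 ≈ 26.23 → 26.
Site L: row 1152.26–1489.32 (AQI 201–300). (300−201)·(1387.95−1152.26)/(1489.32−1152.26) + 201 = 99·235.69/337.06 + 201 ≈ 270.23 → 270.
AQIs: Site F=120, Site B=359, Site E=26, Site L=270. Sum = 120 + 359 + 26 + 270 = 775.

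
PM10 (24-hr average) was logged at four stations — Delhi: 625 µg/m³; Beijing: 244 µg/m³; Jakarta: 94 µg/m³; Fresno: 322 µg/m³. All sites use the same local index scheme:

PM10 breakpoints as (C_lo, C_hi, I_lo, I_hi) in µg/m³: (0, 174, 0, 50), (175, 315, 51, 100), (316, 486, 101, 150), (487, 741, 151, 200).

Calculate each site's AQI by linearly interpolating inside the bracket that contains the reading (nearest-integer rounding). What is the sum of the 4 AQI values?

Delhi: row 487–741 (AQI 151–200). (200−151)·(625−487)/(741−487) + 151 = 49·138/254 + 151 ≈ 177.62 → 178.
Beijing: 244 ∈ [175, 315] ↔ index [51, 100].
51 + (244−175)·(100−51)/(315−175) = 51 + 69·49/140 ≈ 75.15, so AQI = 75.
Jakarta 94: bracket 0–174 → index 0–50; slope 50/174, offset 94.
AQI = 0 + 50/174·94 ≈ 27.01 ⇒ 27.
Fresno 322: bracket 316–486 → index 101–150; slope 49/170, offset 6.
AQI = 101 + 49/170·6 ≈ 102.73 ⇒ 103.
AQIs: Delhi=178, Beijing=75, Jakarta=27, Fresno=103. Sum = 178 + 75 + 27 + 103 = 383.

383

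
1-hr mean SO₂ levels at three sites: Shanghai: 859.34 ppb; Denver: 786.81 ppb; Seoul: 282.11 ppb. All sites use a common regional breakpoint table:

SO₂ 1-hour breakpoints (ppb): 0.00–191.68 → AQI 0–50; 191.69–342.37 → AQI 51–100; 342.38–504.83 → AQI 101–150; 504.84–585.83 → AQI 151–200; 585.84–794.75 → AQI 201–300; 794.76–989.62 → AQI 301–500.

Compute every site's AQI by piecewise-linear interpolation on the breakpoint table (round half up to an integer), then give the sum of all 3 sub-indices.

Shanghai: row 794.76–989.62 (AQI 301–500). (500−301)·(859.34−794.76)/(989.62−794.76) + 301 = 199·64.58/194.86 + 301 ≈ 366.95 → 367.
Denver: 786.81 lies in 585.84–794.75, so I_lo=201, I_hi=300, C_lo=585.84, C_hi=794.75.
(300−201)/(794.75−585.84) × (786.81−585.84) + 201 = 99/208.91 × 200.97 + 201 ≈ 296.24 → 296.
Seoul: 282.11 lies in 191.69–342.37, so I_lo=51, I_hi=100, C_lo=191.69, C_hi=342.37.
(100−51)/(342.37−191.69) × (282.11−191.69) + 51 = 49/150.68 × 90.42 + 51 ≈ 80.40 → 80.
AQIs: Shanghai=367, Denver=296, Seoul=80. Sum = 367 + 296 + 80 = 743.

743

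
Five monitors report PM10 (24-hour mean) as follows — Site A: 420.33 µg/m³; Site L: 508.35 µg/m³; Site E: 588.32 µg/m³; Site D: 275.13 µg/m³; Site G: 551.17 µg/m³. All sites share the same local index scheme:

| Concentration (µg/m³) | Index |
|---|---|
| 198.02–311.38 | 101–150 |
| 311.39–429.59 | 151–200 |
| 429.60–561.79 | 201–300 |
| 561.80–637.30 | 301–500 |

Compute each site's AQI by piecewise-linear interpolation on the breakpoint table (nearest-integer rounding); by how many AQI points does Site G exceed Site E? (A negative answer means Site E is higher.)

-79

Site A: 420.33 lies in 311.39–429.59, so I_lo=151, I_hi=200, C_lo=311.39, C_hi=429.59.
(200−151)/(429.59−311.39) × (420.33−311.39) + 151 = 49/118.20 × 108.94 + 151 ≈ 196.16 → 196.
Site L 508.35: bracket 429.60–561.79 → index 201–300; slope 99/132.19, offset 78.75.
AQI = 201 + 99/132.19·78.75 ≈ 259.98 ⇒ 260.
Site E: 588.32 ∈ [561.80, 637.30] ↔ index [301, 500].
301 + (588.32−561.80)·(500−301)/(637.30−561.80) = 301 + 26.52·199/75.50 ≈ 370.90, so AQI = 371.
Site D: row 198.02–311.38 (AQI 101–150). (150−101)·(275.13−198.02)/(311.38−198.02) + 101 = 49·77.11/113.36 + 101 ≈ 134.33 → 134.
Site G: 551.17 ∈ [429.60, 561.79] ↔ index [201, 300].
201 + (551.17−429.60)·(300−201)/(561.79−429.60) = 201 + 121.57·99/132.19 ≈ 292.05, so AQI = 292.
AQIs: Site A=196, Site L=260, Site E=371, Site D=134, Site G=292. Site G (292) − Site E (371) = -79.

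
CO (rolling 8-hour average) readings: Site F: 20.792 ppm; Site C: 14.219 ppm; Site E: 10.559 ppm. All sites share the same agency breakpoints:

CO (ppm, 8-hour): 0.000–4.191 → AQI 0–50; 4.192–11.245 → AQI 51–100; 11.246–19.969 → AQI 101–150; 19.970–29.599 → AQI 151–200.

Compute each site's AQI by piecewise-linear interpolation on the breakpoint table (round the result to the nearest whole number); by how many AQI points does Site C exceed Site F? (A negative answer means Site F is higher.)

-37

Site F 20.792: bracket 19.970–29.599 → index 151–200; slope 49/9.629, offset 0.822.
AQI = 151 + 49/9.629·0.822 ≈ 155.18 ⇒ 155.
Site C: row 11.246–19.969 (AQI 101–150). (150−101)·(14.219−11.246)/(19.969−11.246) + 101 = 49·2.973/8.723 + 101 ≈ 117.70 → 118.
Site E: 10.559 lies in 4.192–11.245, so I_lo=51, I_hi=100, C_lo=4.192, C_hi=11.245.
(100−51)/(11.245−4.192) × (10.559−4.192) + 51 = 49/7.053 × 6.367 + 51 ≈ 95.23 → 95.
AQIs: Site F=155, Site C=118, Site E=95. Site C (118) − Site F (155) = -37.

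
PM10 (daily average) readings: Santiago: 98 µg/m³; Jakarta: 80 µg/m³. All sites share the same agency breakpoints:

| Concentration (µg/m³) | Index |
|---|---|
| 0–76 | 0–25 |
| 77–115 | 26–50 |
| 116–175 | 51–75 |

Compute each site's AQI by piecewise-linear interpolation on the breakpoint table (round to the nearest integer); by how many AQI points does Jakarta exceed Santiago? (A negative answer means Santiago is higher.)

Santiago: row 77–115 (AQI 26–50). (50−26)·(98−77)/(115−77) + 26 = 24·21/38 + 26 ≈ 39.26 → 39.
Jakarta: 80 ∈ [77, 115] ↔ index [26, 50].
26 + (80−77)·(50−26)/(115−77) = 26 + 3·24/38 ≈ 27.89, so AQI = 28.
AQIs: Santiago=39, Jakarta=28. Jakarta (28) − Santiago (39) = -11.

-11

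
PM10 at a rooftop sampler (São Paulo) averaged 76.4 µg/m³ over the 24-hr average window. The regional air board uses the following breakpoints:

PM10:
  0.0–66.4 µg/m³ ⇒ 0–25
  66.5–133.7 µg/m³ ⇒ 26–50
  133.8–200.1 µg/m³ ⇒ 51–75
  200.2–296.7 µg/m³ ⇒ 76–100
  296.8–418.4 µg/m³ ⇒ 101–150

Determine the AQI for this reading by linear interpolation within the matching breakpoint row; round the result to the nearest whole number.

30

PM10: 76.4 lies in 66.5–133.7, so I_lo=26, I_hi=50, C_lo=66.5, C_hi=133.7.
(50−26)/(133.7−66.5) × (76.4−66.5) + 26 = 24/67.2 × 9.9 + 26 ≈ 29.54 → 30.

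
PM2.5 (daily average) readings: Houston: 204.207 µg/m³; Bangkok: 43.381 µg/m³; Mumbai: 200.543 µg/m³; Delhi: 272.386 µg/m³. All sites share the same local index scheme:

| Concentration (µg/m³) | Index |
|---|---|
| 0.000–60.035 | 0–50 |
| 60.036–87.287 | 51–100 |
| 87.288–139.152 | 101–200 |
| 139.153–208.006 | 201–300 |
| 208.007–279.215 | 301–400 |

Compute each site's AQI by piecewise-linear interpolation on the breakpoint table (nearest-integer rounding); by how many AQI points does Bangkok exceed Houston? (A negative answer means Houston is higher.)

-259

Houston: 204.207 ∈ [139.153, 208.006] ↔ index [201, 300].
201 + (204.207−139.153)·(300−201)/(208.006−139.153) = 201 + 65.054·99/68.853 ≈ 294.54, so AQI = 295.
Bangkok: row 0.000–60.035 (AQI 0–50). (50−0)·(43.381−0.000)/(60.035−0.000) + 0 = 50·43.381/60.035 + 0 ≈ 36.13 → 36.
Mumbai: 200.543 ∈ [139.153, 208.006] ↔ index [201, 300].
201 + (200.543−139.153)·(300−201)/(208.006−139.153) = 201 + 61.390·99/68.853 ≈ 289.27, so AQI = 289.
Delhi: row 208.007–279.215 (AQI 301–400). (400−301)·(272.386−208.007)/(279.215−208.007) + 301 = 99·64.379/71.208 + 301 ≈ 390.51 → 391.
AQIs: Houston=295, Bangkok=36, Mumbai=289, Delhi=391. Bangkok (36) − Houston (295) = -259.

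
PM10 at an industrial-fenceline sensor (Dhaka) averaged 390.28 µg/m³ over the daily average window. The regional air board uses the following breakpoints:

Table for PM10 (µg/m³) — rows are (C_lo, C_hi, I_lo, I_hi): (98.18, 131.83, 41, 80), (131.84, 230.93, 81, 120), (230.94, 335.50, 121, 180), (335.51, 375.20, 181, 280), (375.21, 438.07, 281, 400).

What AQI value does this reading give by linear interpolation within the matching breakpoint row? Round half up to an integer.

310

PM10 390.28: bracket 375.21–438.07 → index 281–400; slope 119/62.86, offset 15.07.
AQI = 281 + 119/62.86·15.07 ≈ 309.53 ⇒ 310.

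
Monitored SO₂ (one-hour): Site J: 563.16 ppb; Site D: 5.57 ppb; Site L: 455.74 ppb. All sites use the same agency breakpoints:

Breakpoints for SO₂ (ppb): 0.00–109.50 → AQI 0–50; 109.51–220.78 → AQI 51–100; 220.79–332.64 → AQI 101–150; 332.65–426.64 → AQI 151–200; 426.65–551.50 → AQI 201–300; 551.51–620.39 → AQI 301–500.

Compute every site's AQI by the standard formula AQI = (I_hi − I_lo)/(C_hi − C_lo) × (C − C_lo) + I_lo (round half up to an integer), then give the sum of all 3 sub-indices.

Site J: row 551.51–620.39 (AQI 301–500). (500−301)·(563.16−551.51)/(620.39−551.51) + 301 = 199·11.65/68.88 + 301 ≈ 334.66 → 335.
Site D: 5.57 lies in 0.00–109.50, so I_lo=0, I_hi=50, C_lo=0.00, C_hi=109.50.
(50−0)/(109.50−0.00) × (5.57−0.00) + 0 = 50/109.50 × 5.57 + 0 ≈ 2.54 → 3.
Site L 455.74: bracket 426.65–551.50 → index 201–300; slope 99/124.85, offset 29.09.
AQI = 201 + 99/124.85·29.09 ≈ 224.07 ⇒ 224.
AQIs: Site J=335, Site D=3, Site L=224. Sum = 335 + 3 + 224 = 562.

562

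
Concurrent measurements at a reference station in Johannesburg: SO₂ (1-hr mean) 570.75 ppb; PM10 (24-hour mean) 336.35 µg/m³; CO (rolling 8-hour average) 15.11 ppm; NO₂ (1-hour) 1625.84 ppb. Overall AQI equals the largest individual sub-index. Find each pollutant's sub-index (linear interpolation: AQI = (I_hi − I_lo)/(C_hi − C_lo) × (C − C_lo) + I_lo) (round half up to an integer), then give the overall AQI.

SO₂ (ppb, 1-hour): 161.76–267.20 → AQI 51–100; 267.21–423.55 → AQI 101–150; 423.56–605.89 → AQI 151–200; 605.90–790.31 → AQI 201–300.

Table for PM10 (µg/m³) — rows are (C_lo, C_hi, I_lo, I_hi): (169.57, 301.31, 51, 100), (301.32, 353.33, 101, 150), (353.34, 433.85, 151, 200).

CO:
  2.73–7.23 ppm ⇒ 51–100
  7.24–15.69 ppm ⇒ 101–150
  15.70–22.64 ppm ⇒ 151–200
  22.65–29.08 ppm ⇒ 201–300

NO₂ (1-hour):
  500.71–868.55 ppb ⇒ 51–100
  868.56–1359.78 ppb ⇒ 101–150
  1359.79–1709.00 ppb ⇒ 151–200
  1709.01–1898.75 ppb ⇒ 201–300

191

SO₂ 570.75: bracket 423.56–605.89 → index 151–200; slope 49/182.33, offset 147.19.
AQI = 151 + 49/182.33·147.19 ≈ 190.56 ⇒ 191.
PM10: 336.35 lies in 301.32–353.33, so I_lo=101, I_hi=150, C_lo=301.32, C_hi=353.33.
(150−101)/(353.33−301.32) × (336.35−301.32) + 101 = 49/52.01 × 35.03 + 101 ≈ 134.00 → 134.
CO: 15.11 ∈ [7.24, 15.69] ↔ index [101, 150].
101 + (15.11−7.24)·(150−101)/(15.69−7.24) = 101 + 7.87·49/8.45 ≈ 146.64, so AQI = 147.
NO₂: row 1359.79–1709.00 (AQI 151–200). (200−151)·(1625.84−1359.79)/(1709.00−1359.79) + 151 = 49·266.05/349.21 + 151 ≈ 188.33 → 188.
Sub-indices: SO₂→191, PM10→134, CO→147, NO₂→188. Overall AQI = max = 191; dominant pollutant is SO₂.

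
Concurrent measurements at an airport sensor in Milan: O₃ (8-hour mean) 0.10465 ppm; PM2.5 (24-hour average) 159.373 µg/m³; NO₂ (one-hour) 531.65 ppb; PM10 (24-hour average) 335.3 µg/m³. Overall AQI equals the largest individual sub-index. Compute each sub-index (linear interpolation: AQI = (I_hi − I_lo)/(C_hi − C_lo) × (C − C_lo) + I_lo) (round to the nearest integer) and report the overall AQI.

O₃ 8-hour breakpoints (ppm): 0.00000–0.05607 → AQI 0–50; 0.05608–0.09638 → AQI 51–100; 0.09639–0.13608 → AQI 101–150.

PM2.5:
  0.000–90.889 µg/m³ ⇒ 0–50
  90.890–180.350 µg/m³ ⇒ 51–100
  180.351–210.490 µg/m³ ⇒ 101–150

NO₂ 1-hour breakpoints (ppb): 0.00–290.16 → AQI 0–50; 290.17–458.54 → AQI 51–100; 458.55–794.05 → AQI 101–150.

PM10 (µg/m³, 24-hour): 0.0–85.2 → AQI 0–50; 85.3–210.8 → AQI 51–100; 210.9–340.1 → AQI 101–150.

148

O₃: 0.10465 ∈ [0.09639, 0.13608] ↔ index [101, 150].
101 + (0.10465−0.09639)·(150−101)/(0.13608−0.09639) = 101 + 0.00826·49/0.03969 ≈ 111.20, so AQI = 111.
PM2.5: row 90.890–180.350 (AQI 51–100). (100−51)·(159.373−90.890)/(180.350−90.890) + 51 = 49·68.483/89.460 + 51 ≈ 88.51 → 89.
NO₂: 531.65 lies in 458.55–794.05, so I_lo=101, I_hi=150, C_lo=458.55, C_hi=794.05.
(150−101)/(794.05−458.55) × (531.65−458.55) + 101 = 49/335.50 × 73.10 + 101 ≈ 111.68 → 112.
PM10: row 210.9–340.1 (AQI 101–150). (150−101)·(335.3−210.9)/(340.1−210.9) + 101 = 49·124.4/129.2 + 101 ≈ 148.18 → 148.
Sub-indices: O₃→111, PM2.5→89, NO₂→112, PM10→148. Overall AQI = max = 148; dominant pollutant is PM10.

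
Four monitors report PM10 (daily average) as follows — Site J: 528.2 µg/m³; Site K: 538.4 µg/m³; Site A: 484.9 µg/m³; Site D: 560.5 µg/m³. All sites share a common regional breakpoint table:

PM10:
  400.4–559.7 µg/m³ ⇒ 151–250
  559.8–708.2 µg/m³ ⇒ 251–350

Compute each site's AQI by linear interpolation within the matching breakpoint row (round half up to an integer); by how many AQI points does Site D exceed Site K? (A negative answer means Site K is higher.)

Site J: 528.2 ∈ [400.4, 559.7] ↔ index [151, 250].
151 + (528.2−400.4)·(250−151)/(559.7−400.4) = 151 + 127.8·99/159.3 ≈ 230.42, so AQI = 230.
Site K: row 400.4–559.7 (AQI 151–250). (250−151)·(538.4−400.4)/(559.7−400.4) + 151 = 99·138.0/159.3 + 151 ≈ 236.76 → 237.
Site A: 484.9 lies in 400.4–559.7, so I_lo=151, I_hi=250, C_lo=400.4, C_hi=559.7.
(250−151)/(559.7−400.4) × (484.9−400.4) + 151 = 99/159.3 × 84.5 + 151 ≈ 203.51 → 204.
Site D: row 559.8–708.2 (AQI 251–350). (350−251)·(560.5−559.8)/(708.2−559.8) + 251 = 99·0.7/148.4 + 251 ≈ 251.47 → 251.
AQIs: Site J=230, Site K=237, Site A=204, Site D=251. Site D (251) − Site K (237) = 14.

14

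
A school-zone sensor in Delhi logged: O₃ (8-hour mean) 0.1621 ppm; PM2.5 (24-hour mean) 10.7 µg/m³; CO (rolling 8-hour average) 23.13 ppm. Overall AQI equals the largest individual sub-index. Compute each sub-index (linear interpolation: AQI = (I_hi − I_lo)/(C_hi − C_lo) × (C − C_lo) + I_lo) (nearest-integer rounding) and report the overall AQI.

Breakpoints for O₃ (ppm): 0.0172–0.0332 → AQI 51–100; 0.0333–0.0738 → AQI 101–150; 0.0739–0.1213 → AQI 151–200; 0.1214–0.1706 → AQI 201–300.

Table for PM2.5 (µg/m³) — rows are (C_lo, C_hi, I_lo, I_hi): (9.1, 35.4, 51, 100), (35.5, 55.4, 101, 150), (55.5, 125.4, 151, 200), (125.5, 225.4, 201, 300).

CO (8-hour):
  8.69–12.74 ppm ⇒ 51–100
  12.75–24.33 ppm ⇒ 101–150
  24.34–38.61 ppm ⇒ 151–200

O₃: row 0.1214–0.1706 (AQI 201–300). (300−201)·(0.1621−0.1214)/(0.1706−0.1214) + 201 = 99·0.0407/0.0492 + 201 ≈ 282.90 → 283.
PM2.5: 10.7 lies in 9.1–35.4, so I_lo=51, I_hi=100, C_lo=9.1, C_hi=35.4.
(100−51)/(35.4−9.1) × (10.7−9.1) + 51 = 49/26.3 × 1.6 + 51 ≈ 53.98 → 54.
CO: 23.13 lies in 12.75–24.33, so I_lo=101, I_hi=150, C_lo=12.75, C_hi=24.33.
(150−101)/(24.33−12.75) × (23.13−12.75) + 101 = 49/11.58 × 10.38 + 101 ≈ 144.92 → 145.
Sub-indices: O₃→283, PM2.5→54, CO→145. Overall AQI = max = 283; dominant pollutant is O₃.

283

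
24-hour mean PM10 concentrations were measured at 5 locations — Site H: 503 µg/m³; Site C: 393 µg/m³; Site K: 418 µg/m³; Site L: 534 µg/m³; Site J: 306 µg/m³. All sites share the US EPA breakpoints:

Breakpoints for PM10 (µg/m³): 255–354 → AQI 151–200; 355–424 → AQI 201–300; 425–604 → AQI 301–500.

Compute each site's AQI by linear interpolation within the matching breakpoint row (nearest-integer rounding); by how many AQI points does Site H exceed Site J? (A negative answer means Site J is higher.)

Site H: 503 ∈ [425, 604] ↔ index [301, 500].
301 + (503−425)·(500−301)/(604−425) = 301 + 78·199/179 ≈ 387.72, so AQI = 388.
Site C 393: bracket 355–424 → index 201–300; slope 99/69, offset 38.
AQI = 201 + 99/69·38 ≈ 255.52 ⇒ 256.
Site K 418: bracket 355–424 → index 201–300; slope 99/69, offset 63.
AQI = 201 + 99/69·63 ≈ 291.39 ⇒ 291.
Site L 534: bracket 425–604 → index 301–500; slope 199/179, offset 109.
AQI = 301 + 199/179·109 ≈ 422.18 ⇒ 422.
Site J: 306 lies in 255–354, so I_lo=151, I_hi=200, C_lo=255, C_hi=354.
(200−151)/(354−255) × (306−255) + 151 = 49/99 × 51 + 151 ≈ 176.24 → 176.
AQIs: Site H=388, Site C=256, Site K=291, Site L=422, Site J=176. Site H (388) − Site J (176) = 212.

212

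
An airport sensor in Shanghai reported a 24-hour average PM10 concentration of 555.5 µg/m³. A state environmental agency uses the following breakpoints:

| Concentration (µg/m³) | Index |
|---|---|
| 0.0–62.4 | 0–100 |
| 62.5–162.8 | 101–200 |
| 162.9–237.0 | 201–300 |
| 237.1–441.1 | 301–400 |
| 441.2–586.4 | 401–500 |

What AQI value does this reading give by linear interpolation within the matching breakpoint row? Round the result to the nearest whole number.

PM10 555.5: bracket 441.2–586.4 → index 401–500; slope 99/145.2, offset 114.3.
AQI = 401 + 99/145.2·114.3 ≈ 478.93 ⇒ 479.

479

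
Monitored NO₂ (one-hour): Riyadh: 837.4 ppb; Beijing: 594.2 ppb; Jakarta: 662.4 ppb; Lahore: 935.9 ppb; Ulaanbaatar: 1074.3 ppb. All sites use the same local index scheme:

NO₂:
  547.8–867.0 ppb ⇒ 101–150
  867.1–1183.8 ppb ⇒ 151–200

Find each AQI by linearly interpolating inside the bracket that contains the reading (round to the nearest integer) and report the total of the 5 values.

717

Riyadh 837.4: bracket 547.8–867.0 → index 101–150; slope 49/319.2, offset 289.6.
AQI = 101 + 49/319.2·289.6 ≈ 145.46 ⇒ 145.
Beijing 594.2: bracket 547.8–867.0 → index 101–150; slope 49/319.2, offset 46.4.
AQI = 101 + 49/319.2·46.4 ≈ 108.12 ⇒ 108.
Jakarta: row 547.8–867.0 (AQI 101–150). (150−101)·(662.4−547.8)/(867.0−547.8) + 101 = 49·114.6/319.2 + 101 ≈ 118.59 → 119.
Lahore: 935.9 ∈ [867.1, 1183.8] ↔ index [151, 200].
151 + (935.9−867.1)·(200−151)/(1183.8−867.1) = 151 + 68.8·49/316.7 ≈ 161.64, so AQI = 162.
Ulaanbaatar 1074.3: bracket 867.1–1183.8 → index 151–200; slope 49/316.7, offset 207.2.
AQI = 151 + 49/316.7·207.2 ≈ 183.06 ⇒ 183.
AQIs: Riyadh=145, Beijing=108, Jakarta=119, Lahore=162, Ulaanbaatar=183. Sum = 145 + 108 + 119 + 162 + 183 = 717.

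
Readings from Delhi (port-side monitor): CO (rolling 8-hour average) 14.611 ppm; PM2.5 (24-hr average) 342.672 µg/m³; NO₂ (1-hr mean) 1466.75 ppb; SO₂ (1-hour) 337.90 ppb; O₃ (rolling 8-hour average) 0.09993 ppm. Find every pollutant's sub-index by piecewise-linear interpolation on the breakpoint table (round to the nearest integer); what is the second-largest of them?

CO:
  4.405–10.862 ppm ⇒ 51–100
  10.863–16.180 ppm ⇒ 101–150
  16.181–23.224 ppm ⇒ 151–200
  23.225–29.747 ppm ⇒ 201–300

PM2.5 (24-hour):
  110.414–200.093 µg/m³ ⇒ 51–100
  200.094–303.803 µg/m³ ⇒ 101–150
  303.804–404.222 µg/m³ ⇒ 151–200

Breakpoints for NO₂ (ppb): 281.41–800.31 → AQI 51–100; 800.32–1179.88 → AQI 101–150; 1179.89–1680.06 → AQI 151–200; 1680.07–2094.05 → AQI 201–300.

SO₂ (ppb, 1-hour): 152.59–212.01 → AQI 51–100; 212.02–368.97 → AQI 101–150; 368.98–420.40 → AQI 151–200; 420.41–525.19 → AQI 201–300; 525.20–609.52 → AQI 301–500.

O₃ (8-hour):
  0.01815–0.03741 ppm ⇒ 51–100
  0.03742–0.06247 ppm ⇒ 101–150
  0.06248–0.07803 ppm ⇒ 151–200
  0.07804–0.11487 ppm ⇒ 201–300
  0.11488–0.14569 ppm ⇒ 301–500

179

CO 14.611: bracket 10.863–16.180 → index 101–150; slope 49/5.317, offset 3.748.
AQI = 101 + 49/5.317·3.748 ≈ 135.54 ⇒ 136.
PM2.5 342.672: bracket 303.804–404.222 → index 151–200; slope 49/100.418, offset 38.868.
AQI = 151 + 49/100.418·38.868 ≈ 169.97 ⇒ 170.
NO₂: 1466.75 lies in 1179.89–1680.06, so I_lo=151, I_hi=200, C_lo=1179.89, C_hi=1680.06.
(200−151)/(1680.06−1179.89) × (1466.75−1179.89) + 151 = 49/500.17 × 286.86 + 151 ≈ 179.10 → 179.
SO₂ 337.90: bracket 212.02–368.97 → index 101–150; slope 49/156.95, offset 125.88.
AQI = 101 + 49/156.95·125.88 ≈ 140.30 ⇒ 140.
O₃: row 0.07804–0.11487 (AQI 201–300). (300−201)·(0.09993−0.07804)/(0.11487−0.07804) + 201 = 99·0.02189/0.03683 + 201 ≈ 259.84 → 260.
Sub-indices: CO→136, PM2.5→170, NO₂→179, SO₂→140, O₃→260. Ranked high→low: 260, 179, 170, 140, 136. Second-highest sub-index = 179.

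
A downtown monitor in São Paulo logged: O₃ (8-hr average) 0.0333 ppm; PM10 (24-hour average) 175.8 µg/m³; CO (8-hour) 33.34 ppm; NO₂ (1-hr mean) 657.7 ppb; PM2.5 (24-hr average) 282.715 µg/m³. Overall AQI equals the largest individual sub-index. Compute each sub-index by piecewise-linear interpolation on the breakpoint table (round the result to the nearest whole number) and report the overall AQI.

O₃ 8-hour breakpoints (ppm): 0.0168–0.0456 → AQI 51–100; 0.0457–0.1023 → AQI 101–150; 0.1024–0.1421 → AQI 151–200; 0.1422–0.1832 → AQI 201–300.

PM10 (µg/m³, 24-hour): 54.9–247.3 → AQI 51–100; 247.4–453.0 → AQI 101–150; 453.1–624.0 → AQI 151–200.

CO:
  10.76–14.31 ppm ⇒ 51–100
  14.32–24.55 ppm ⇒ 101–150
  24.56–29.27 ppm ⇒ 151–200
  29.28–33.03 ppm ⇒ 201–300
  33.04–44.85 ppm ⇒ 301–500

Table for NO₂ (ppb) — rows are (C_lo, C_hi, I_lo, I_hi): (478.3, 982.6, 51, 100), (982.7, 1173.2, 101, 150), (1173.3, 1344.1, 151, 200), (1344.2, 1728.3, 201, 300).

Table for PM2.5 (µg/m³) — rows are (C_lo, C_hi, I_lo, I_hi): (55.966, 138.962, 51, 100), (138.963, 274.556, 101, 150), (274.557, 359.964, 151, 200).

O₃ 0.0333: bracket 0.0168–0.0456 → index 51–100; slope 49/0.0288, offset 0.0165.
AQI = 51 + 49/0.0288·0.0165 ≈ 79.07 ⇒ 79.
PM10: 175.8 ∈ [54.9, 247.3] ↔ index [51, 100].
51 + (175.8−54.9)·(100−51)/(247.3−54.9) = 51 + 120.9·49/192.4 ≈ 81.79, so AQI = 82.
CO: row 33.04–44.85 (AQI 301–500). (500−301)·(33.34−33.04)/(44.85−33.04) + 301 = 199·0.30/11.81 + 301 ≈ 306.06 → 306.
NO₂: 657.7 lies in 478.3–982.6, so I_lo=51, I_hi=100, C_lo=478.3, C_hi=982.6.
(100−51)/(982.6−478.3) × (657.7−478.3) + 51 = 49/504.3 × 179.4 + 51 ≈ 68.43 → 68.
PM2.5: 282.715 ∈ [274.557, 359.964] ↔ index [151, 200].
151 + (282.715−274.557)·(200−151)/(359.964−274.557) = 151 + 8.158·49/85.407 ≈ 155.68, so AQI = 156.
Sub-indices: O₃→79, PM10→82, CO→306, NO₂→68, PM2.5→156. Overall AQI = max = 306; dominant pollutant is CO.
AQI 306: Hazardous.

306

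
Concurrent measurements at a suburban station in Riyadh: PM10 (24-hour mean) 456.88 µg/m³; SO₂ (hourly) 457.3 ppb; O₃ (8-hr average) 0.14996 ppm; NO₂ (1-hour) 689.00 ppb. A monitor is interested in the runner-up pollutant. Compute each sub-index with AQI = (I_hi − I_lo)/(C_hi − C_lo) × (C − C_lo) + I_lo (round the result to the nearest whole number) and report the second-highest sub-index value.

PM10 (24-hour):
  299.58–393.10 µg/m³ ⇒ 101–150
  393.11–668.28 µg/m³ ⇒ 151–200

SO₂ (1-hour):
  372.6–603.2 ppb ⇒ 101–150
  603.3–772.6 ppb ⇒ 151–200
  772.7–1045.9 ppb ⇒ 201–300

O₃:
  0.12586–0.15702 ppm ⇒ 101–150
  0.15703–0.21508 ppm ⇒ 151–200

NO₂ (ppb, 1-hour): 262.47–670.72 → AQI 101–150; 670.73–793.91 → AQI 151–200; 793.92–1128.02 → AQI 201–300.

PM10: 456.88 lies in 393.11–668.28, so I_lo=151, I_hi=200, C_lo=393.11, C_hi=668.28.
(200−151)/(668.28−393.11) × (456.88−393.11) + 151 = 49/275.17 × 63.77 + 151 ≈ 162.36 → 162.
SO₂: 457.3 lies in 372.6–603.2, so I_lo=101, I_hi=150, C_lo=372.6, C_hi=603.2.
(150−101)/(603.2−372.6) × (457.3−372.6) + 101 = 49/230.6 × 84.7 + 101 ≈ 119.00 → 119.
O₃: row 0.12586–0.15702 (AQI 101–150). (150−101)·(0.14996−0.12586)/(0.15702−0.12586) + 101 = 49·0.02410/0.03116 + 101 ≈ 138.90 → 139.
NO₂ 689.00: bracket 670.73–793.91 → index 151–200; slope 49/123.18, offset 18.27.
AQI = 151 + 49/123.18·18.27 ≈ 158.27 ⇒ 158.
Sub-indices: PM10→162, SO₂→119, O₃→139, NO₂→158. Ranked high→low: 162, 158, 139, 119. Second-highest sub-index = 158.

158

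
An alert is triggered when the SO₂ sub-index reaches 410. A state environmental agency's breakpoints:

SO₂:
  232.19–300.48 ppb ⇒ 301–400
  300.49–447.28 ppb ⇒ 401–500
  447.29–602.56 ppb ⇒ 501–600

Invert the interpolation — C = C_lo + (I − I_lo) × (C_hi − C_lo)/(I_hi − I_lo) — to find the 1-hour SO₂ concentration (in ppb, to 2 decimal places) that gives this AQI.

AQI 410 lies in the 401–500 band, which corresponds to 300.49–447.28 ppb.
C = 300.49 + (410−401)×(447.28−300.49)/(500−401) = 300.49 + 9×146.79/99 ≈ 313.8345 ppb → 313.83 ppb to 2 dp.

313.83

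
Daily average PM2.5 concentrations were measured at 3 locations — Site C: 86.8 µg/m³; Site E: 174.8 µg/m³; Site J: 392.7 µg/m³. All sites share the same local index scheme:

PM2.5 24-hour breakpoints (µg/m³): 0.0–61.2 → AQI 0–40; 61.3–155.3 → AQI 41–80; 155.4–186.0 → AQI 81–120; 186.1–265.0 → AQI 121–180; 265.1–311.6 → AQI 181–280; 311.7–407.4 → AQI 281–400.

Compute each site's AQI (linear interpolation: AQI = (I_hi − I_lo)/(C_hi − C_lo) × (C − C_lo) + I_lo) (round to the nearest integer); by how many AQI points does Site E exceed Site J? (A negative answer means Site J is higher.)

Site C: row 61.3–155.3 (AQI 41–80). (80−41)·(86.8−61.3)/(155.3−61.3) + 41 = 39·25.5/94.0 + 41 ≈ 51.58 → 52.
Site E: row 155.4–186.0 (AQI 81–120). (120−81)·(174.8−155.4)/(186.0−155.4) + 81 = 39·19.4/30.6 + 81 ≈ 105.73 → 106.
Site J: 392.7 lies in 311.7–407.4, so I_lo=281, I_hi=400, C_lo=311.7, C_hi=407.4.
(400−281)/(407.4−311.7) × (392.7−311.7) + 281 = 119/95.7 × 81.0 + 281 ≈ 381.72 → 382.
AQIs: Site C=52, Site E=106, Site J=382. Site E (106) − Site J (382) = -276.

-276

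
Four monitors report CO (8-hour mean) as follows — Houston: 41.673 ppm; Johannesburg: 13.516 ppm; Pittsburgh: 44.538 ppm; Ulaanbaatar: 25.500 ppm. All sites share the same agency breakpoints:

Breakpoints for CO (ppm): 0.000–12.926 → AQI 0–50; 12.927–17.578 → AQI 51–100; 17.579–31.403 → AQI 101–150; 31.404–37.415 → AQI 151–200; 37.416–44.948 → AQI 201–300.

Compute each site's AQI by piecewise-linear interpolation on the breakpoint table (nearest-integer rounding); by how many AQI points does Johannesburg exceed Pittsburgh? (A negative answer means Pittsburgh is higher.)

-238

Houston: 41.673 ∈ [37.416, 44.948] ↔ index [201, 300].
201 + (41.673−37.416)·(300−201)/(44.948−37.416) = 201 + 4.257·99/7.532 ≈ 256.95, so AQI = 257.
Johannesburg: 13.516 lies in 12.927–17.578, so I_lo=51, I_hi=100, C_lo=12.927, C_hi=17.578.
(100−51)/(17.578−12.927) × (13.516−12.927) + 51 = 49/4.651 × 0.589 + 51 ≈ 57.21 → 57.
Pittsburgh: 44.538 lies in 37.416–44.948, so I_lo=201, I_hi=300, C_lo=37.416, C_hi=44.948.
(300−201)/(44.948−37.416) × (44.538−37.416) + 201 = 99/7.532 × 7.122 + 201 ≈ 294.61 → 295.
Ulaanbaatar: 25.500 ∈ [17.579, 31.403] ↔ index [101, 150].
101 + (25.500−17.579)·(150−101)/(31.403−17.579) = 101 + 7.921·49/13.824 ≈ 129.08, so AQI = 129.
AQIs: Houston=257, Johannesburg=57, Pittsburgh=295, Ulaanbaatar=129. Johannesburg (57) − Pittsburgh (295) = -238.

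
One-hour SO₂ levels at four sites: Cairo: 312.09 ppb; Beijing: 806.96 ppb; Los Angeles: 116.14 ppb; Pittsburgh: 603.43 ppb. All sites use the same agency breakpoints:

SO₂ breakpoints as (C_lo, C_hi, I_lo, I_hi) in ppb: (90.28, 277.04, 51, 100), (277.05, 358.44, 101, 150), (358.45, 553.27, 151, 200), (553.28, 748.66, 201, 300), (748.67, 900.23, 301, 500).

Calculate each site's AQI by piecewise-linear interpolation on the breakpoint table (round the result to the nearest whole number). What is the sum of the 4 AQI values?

Cairo: 312.09 ∈ [277.05, 358.44] ↔ index [101, 150].
101 + (312.09−277.05)·(150−101)/(358.44−277.05) = 101 + 35.04·49/81.39 ≈ 122.10, so AQI = 122.
Beijing: 806.96 lies in 748.67–900.23, so I_lo=301, I_hi=500, C_lo=748.67, C_hi=900.23.
(500−301)/(900.23−748.67) × (806.96−748.67) + 301 = 199/151.56 × 58.29 + 301 ≈ 377.54 → 378.
Los Angeles: row 90.28–277.04 (AQI 51–100). (100−51)·(116.14−90.28)/(277.04−90.28) + 51 = 49·25.86/186.76 + 51 ≈ 57.78 → 58.
Pittsburgh: 603.43 ∈ [553.28, 748.66] ↔ index [201, 300].
201 + (603.43−553.28)·(300−201)/(748.66−553.28) = 201 + 50.15·99/195.38 ≈ 226.41, so AQI = 226.
AQIs: Cairo=122, Beijing=378, Los Angeles=58, Pittsburgh=226. Sum = 122 + 378 + 58 + 226 = 784.

784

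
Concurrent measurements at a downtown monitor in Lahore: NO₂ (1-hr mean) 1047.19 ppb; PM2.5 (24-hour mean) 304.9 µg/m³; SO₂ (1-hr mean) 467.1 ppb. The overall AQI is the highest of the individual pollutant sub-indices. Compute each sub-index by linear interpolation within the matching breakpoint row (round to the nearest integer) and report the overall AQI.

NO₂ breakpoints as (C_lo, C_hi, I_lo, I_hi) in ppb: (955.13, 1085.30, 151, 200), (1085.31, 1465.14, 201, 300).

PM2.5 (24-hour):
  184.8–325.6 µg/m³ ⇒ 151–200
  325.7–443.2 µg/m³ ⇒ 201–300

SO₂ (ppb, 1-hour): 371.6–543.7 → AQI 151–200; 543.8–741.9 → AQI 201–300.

193

NO₂ 1047.19: bracket 955.13–1085.30 → index 151–200; slope 49/130.17, offset 92.06.
AQI = 151 + 49/130.17·92.06 ≈ 185.65 ⇒ 186.
PM2.5: 304.9 ∈ [184.8, 325.6] ↔ index [151, 200].
151 + (304.9−184.8)·(200−151)/(325.6−184.8) = 151 + 120.1·49/140.8 ≈ 192.80, so AQI = 193.
SO₂: 467.1 lies in 371.6–543.7, so I_lo=151, I_hi=200, C_lo=371.6, C_hi=543.7.
(200−151)/(543.7−371.6) × (467.1−371.6) + 151 = 49/172.1 × 95.5 + 151 ≈ 178.19 → 178.
Sub-indices: NO₂→186, PM2.5→193, SO₂→178. Overall AQI = max = 193; dominant pollutant is PM2.5.
AQI 193: Unhealthy.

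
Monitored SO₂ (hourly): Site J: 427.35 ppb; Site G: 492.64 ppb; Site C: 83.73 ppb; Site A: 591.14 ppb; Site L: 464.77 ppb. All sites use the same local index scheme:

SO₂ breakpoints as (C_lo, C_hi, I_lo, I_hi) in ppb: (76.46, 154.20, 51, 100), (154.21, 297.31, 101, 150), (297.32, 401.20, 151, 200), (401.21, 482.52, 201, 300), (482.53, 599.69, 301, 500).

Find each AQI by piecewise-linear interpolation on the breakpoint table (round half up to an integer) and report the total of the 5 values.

Site J: 427.35 lies in 401.21–482.52, so I_lo=201, I_hi=300, C_lo=401.21, C_hi=482.52.
(300−201)/(482.52−401.21) × (427.35−401.21) + 201 = 99/81.31 × 26.14 + 201 ≈ 232.83 → 233.
Site G 492.64: bracket 482.53–599.69 → index 301–500; slope 199/117.16, offset 10.11.
AQI = 301 + 199/117.16·10.11 ≈ 318.17 ⇒ 318.
Site C 83.73: bracket 76.46–154.20 → index 51–100; slope 49/77.74, offset 7.27.
AQI = 51 + 49/77.74·7.27 ≈ 55.58 ⇒ 56.
Site A 591.14: bracket 482.53–599.69 → index 301–500; slope 199/117.16, offset 108.61.
AQI = 301 + 199/117.16·108.61 ≈ 485.48 ⇒ 485.
Site L 464.77: bracket 401.21–482.52 → index 201–300; slope 99/81.31, offset 63.56.
AQI = 201 + 99/81.31·63.56 ≈ 278.39 ⇒ 278.
AQIs: Site J=233, Site G=318, Site C=56, Site A=485, Site L=278. Sum = 233 + 318 + 56 + 485 + 278 = 1370.

1370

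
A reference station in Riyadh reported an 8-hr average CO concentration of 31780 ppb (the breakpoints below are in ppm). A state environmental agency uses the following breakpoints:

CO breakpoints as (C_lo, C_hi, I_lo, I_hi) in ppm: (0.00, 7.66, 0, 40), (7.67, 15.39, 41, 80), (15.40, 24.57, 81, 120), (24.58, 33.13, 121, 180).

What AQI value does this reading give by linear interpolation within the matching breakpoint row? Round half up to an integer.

Convert: 31780 ppb = 31.78 ppm.
CO: 31.78 ∈ [24.58, 33.13] ↔ index [121, 180].
121 + (31.78−24.58)·(180−121)/(33.13−24.58) = 121 + 7.20·59/8.55 ≈ 170.68, so AQI = 171.

171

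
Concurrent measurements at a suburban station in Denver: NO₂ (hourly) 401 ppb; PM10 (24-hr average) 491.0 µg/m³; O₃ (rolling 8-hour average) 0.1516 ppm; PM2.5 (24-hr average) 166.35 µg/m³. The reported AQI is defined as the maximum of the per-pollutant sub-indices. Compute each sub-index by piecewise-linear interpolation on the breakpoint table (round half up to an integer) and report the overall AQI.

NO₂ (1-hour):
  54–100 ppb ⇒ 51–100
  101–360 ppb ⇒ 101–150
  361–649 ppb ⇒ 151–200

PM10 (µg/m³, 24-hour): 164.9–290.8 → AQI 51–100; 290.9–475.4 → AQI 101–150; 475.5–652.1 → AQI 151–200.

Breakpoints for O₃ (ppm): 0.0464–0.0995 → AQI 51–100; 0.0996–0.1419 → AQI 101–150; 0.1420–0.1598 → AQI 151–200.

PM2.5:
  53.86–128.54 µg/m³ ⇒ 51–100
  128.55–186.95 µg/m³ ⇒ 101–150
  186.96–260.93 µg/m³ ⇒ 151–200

NO₂ 401: bracket 361–649 → index 151–200; slope 49/288, offset 40.
AQI = 151 + 49/288·40 ≈ 157.81 ⇒ 158.
PM10: row 475.5–652.1 (AQI 151–200). (200−151)·(491.0−475.5)/(652.1−475.5) + 151 = 49·15.5/176.6 + 151 ≈ 155.30 → 155.
O₃ 0.1516: bracket 0.1420–0.1598 → index 151–200; slope 49/0.0178, offset 0.0096.
AQI = 151 + 49/0.0178·0.0096 ≈ 177.43 ⇒ 177.
PM2.5: 166.35 lies in 128.55–186.95, so I_lo=101, I_hi=150, C_lo=128.55, C_hi=186.95.
(150−101)/(186.95−128.55) × (166.35−128.55) + 101 = 49/58.40 × 37.80 + 101 ≈ 132.72 → 133.
Sub-indices: NO₂→158, PM10→155, O₃→177, PM2.5→133. Overall AQI = max = 177; dominant pollutant is O₃.

177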